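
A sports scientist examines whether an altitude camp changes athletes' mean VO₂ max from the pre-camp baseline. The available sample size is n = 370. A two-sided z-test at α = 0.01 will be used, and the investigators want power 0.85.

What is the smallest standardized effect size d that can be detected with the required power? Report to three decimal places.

d ≈ 0.188

Need Φ(δ − 2.576) = 0.85, so δ = 2.576 + 1.036 = 3.612.
(Lower-tail contribution to power is negligible for δ > 0.)
δ = d·√n ⇒ d = δ/√n = 3.612/√370 = 0.1878.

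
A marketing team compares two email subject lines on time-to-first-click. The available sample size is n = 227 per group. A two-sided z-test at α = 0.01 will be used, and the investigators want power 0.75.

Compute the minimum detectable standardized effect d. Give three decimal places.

Required noncentrality: δ = z_{0.005} + z_{0.25} = 2.576 + 0.674 = 3.250.
(The second rejection-region term Φ(−δ − z_{α/2}) is negligible and dropped.)
δ = d·√(n/2) ⇒ d = δ/√(n/2) = 3.250/√(227/2) = 0.3051.

d ≈ 0.305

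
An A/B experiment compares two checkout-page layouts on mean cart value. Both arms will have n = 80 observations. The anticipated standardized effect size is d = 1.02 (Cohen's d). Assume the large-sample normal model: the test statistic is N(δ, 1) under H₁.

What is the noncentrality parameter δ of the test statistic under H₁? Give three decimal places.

δ ≈ 6.451

δ = d·√(n/2) = 1.02 × √(80/2) = 6.4510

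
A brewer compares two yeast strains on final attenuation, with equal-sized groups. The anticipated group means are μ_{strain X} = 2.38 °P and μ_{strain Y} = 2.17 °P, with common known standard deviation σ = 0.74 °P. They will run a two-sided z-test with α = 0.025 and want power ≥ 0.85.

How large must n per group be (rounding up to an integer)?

n = 267 per group

Standardized effect: d = |μ_{strain X} − μ_{strain Y}| / σ = |2.38 − 2.17| / 0.74 = 0.2838
For power 0.85 need Φ(δ − z_{0.0125}) = 0.85, so δ = z_{0.0125} + z_{0.15} = 2.241 + 1.036 = 3.278.
(Ignoring the negligible lower-tail rejection probability gives the usual closed-form inversion.)
δ = d·√(n/2) ⇒ n = 2(δ/d)² = 2 × (3.278 / 0.2838)² = 266.83.
Rounding up, n = 267 per group.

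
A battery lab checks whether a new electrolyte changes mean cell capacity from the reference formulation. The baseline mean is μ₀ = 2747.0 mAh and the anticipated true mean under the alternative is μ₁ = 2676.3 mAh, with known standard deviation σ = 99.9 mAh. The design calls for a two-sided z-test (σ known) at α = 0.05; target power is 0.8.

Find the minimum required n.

Standardized effect: d = |μ₁ − μ₀| / σ = |2676.3 − 2747.0| / 99.9 = 0.7077
For power 0.8 need Φ(δ − z_{0.025}) = 0.8, so δ = z_{0.025} + z_{0.20} = 1.960 + 0.842 = 2.802.
(Ignoring the negligible lower-tail rejection probability gives the usual closed-form inversion.)
δ = d·√n ⇒ n = (δ/d)² = (2.802 / 0.7077)² = 15.67.
Rounding up, n = 16.

n = 16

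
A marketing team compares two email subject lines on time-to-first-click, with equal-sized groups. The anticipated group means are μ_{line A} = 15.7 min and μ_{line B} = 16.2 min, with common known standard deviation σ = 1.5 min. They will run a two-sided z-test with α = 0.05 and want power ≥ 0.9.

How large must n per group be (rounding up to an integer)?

n = 190 per group

Standardized effect: d = |μ_{line A} − μ_{line B}| / σ = |15.7 − 16.2| / 1.5 = 0.3333
Set Φ(δ − 1.960) = 0.9; then δ − 1.960 = Φ⁻¹(0.9) = 1.282, giving δ = 3.242.
(Ignoring the negligible lower-tail rejection probability gives the usual closed-form inversion.)
δ = d·√(n/2) ⇒ n = 2(δ/d)² = 2 × (3.242 / 0.3333)² = 189.13.
Round up to the next whole unit.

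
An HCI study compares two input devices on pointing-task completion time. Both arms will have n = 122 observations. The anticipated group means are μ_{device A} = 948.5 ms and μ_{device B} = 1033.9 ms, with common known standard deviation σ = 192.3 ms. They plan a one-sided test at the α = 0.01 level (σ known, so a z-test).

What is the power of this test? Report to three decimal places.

Standardized effect: d = |μ_{device A} − μ_{device B}| / σ = |948.5 − 1033.9| / 192.3 = 0.4441
Noncentrality parameter: λ = d·√(n/2) = 0.4441 × √(122/2) = 3.4685
Critical value for a one-sided test at α = 0.01: z_α = 2.326.
Power = Φ(λ − 2.326) = Φ(1.142) = 0.8733.

Power ≈ 0.873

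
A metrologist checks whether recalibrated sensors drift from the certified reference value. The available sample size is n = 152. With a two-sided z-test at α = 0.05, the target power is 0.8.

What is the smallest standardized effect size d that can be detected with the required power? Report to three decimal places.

d ≈ 0.227

Required noncentrality: δ = z_{0.025} + z_{0.20} = 1.960 + 0.842 = 2.802.
(The second rejection-region term Φ(−δ − z_{α/2}) is negligible and dropped.)
δ = d·√n ⇒ d = δ/√n = 2.802/√152 = 0.2272.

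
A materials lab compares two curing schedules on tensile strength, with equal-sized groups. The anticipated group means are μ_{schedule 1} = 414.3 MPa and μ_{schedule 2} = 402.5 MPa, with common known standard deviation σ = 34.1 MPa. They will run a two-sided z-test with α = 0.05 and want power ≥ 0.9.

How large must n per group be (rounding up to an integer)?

Standardized effect: d = |μ_{schedule 1} − μ_{schedule 2}| / σ = |414.3 − 402.5| / 34.1 = 0.3460
For power 0.9 need Φ(δ − z_{0.025}) = 0.9, so δ = z_{0.025} + z_{0.10} = 1.960 + 1.282 = 3.242.
(Ignoring the negligible lower-tail rejection probability gives the usual closed-form inversion.)
δ = d·√(n/2) ⇒ n = 2(δ/d)² = 2 × (3.242 / 0.3460)² = 175.50.
Rounding up, n = 176 per group.

n = 176 per group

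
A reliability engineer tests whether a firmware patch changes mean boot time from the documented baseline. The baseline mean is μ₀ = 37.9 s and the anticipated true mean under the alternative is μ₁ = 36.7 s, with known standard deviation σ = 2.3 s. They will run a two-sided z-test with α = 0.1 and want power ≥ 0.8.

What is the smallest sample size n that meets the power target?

n = 23

Standardized effect: d = |μ₁ − μ₀| / σ = |36.7 − 37.9| / 2.3 = 0.5217
For power 0.8 need Φ(δ − z_{0.05}) = 0.8, so δ = z_{0.05} + z_{0.20} = 1.645 + 0.842 = 2.486.
(The Φ(−δ − z_{α/2}) term is vanishingly small for δ > 0 and is dropped in the standard sample-size formula.)
δ = d·√n ⇒ n = (δ/d)² = (2.486 / 0.5217)² = 22.71.
Rounding up, n = 23.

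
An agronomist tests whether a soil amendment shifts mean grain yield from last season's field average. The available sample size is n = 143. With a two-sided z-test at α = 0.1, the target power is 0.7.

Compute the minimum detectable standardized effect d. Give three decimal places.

Need Φ(δ − 1.645) = 0.7, so δ = 1.645 + 0.524 = 2.169.
(The second rejection-region term Φ(−δ − z_{α/2}) is negligible and dropped.)
δ = d·√n ⇒ d = δ/√n = 2.169/√143 = 0.1814.

d ≈ 0.181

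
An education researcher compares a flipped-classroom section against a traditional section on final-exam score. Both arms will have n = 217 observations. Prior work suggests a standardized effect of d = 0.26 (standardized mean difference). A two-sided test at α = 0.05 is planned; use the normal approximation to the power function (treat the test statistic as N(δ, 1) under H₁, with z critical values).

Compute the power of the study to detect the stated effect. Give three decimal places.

Noncentrality parameter: δ = d·√(n/2) = 0.26 × √(217/2) = 2.7082
Critical value for a two-sided test at α = 0.05: z_{α/2} = 1.960.
Power = Φ(δ − 1.960) + Φ(−δ − 1.960) = Φ(0.748) + Φ(-4.668) = 0.7729 + 0.0000 = 0.7729.

Power ≈ 0.773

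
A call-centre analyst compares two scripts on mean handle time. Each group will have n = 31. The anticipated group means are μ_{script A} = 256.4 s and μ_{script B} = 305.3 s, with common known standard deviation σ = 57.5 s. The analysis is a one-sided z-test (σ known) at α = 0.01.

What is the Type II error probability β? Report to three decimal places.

Standardized effect: d = |μ_{script A} − μ_{script B}| / σ = |256.4 − 305.3| / 57.5 = 0.8504
Noncentrality parameter: δ = d·√(n/2) = 0.8504 × √(31/2) = 3.3482
Critical value for a one-sided test at α = 0.01: z_α = 2.326.
Power = P(Z > 2.326 − δ) = Φ(1.022) = 0.8466.
Type II error: β = 1 − power = 1 − 0.8466 = 0.1534.

β ≈ 0.153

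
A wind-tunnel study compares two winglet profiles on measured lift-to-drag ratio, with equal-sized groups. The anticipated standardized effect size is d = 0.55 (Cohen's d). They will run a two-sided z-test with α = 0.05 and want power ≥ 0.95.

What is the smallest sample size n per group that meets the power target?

Set Φ(δ − 1.960) = 0.95; then δ − 1.960 = Φ⁻¹(0.95) = 1.645, giving δ = 3.605.
(The Φ(−δ − z_{α/2}) term is vanishingly small for δ > 0 and is dropped in the standard sample-size formula.)
δ = d·√(n/2) ⇒ n = 2(δ/d)² = 2 × (3.605 / 0.55)² = 85.92.
Rounding up, n = 86 per group.

n = 86 per group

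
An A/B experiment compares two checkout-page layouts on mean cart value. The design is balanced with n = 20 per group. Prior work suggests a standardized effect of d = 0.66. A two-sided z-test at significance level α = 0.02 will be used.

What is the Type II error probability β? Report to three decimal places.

β ≈ 0.595

Noncentrality parameter: δ = d·√(n/2) = 0.66 × √(20/2) = 2.0871
Critical value for a two-sided test at α = 0.02: z_{α/2} = 2.326.
Power = Φ(δ − 2.326) + Φ(−δ − 2.326) = Φ(-0.239) + Φ(-4.413) = 0.4055 + 0.0000 = 0.4055.
Type II error: β = 1 − power = 1 − 0.4055 = 0.5945.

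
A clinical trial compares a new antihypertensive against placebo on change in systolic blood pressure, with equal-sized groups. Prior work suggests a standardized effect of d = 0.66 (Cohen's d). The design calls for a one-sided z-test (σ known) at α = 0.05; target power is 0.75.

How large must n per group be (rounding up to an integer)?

For power 0.75 need Φ(δ − z_{0.05}) = 0.75, so δ = z_{0.05} + z_{0.25} = 1.645 + 0.674 = 2.319.
δ = d·√(n/2) ⇒ n = 2(δ/d)² = 2 × (2.319 / 0.66)² = 24.70.
Rounding up, n = 25 per group.

n = 25 per group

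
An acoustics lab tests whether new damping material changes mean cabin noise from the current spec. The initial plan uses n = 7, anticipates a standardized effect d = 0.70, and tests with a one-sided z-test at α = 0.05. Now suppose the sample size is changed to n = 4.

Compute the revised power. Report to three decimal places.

Power ≈ 0.403

With n = 4: δ = d·√n = 0.70 × √4 = 1.4000. Critical value z_{0.05} = 1.645.
Revised power = P(Z > 1.645 − δ) = Φ(-0.245) = 0.4033.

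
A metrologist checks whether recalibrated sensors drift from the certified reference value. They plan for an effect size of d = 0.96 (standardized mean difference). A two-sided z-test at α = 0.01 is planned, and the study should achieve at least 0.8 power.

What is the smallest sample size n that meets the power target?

For power 0.8 need Φ(δ − z_{0.005}) = 0.8, so δ = z_{0.005} + z_{0.20} = 2.576 + 0.842 = 3.417.
(For δ > 0 the lower-tail rejection region contributes negligibly to power, so the one-term inversion is standard.)
δ = d·√n ⇒ n = (δ/d)² = (3.417 / 0.96)² = 12.67.
Rounding up, n = 13.

n = 13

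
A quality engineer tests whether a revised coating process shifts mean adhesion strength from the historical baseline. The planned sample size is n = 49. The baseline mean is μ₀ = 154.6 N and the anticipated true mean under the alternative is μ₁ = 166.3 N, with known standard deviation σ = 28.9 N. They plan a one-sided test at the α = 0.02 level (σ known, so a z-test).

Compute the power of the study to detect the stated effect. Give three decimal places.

Power ≈ 0.782

Standardized effect: d = |μ₁ − μ₀| / σ = |166.3 − 154.6| / 28.9 = 0.4048
Noncentrality parameter: δ = d·√n = 0.4048 × √49 = 2.8339
Critical value for a one-sided test at α = 0.02: z_α = 2.054.
Power = P(Z > 2.054 − δ) = Φ(0.780) = 0.7824.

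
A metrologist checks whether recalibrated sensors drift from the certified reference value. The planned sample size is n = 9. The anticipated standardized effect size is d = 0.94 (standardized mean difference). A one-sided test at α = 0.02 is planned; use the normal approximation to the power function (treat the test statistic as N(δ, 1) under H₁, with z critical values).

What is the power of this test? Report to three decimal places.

Power ≈ 0.778

Noncentrality parameter: δ = d·√n = 0.94 × √9 = 2.8200
Critical value for a one-sided test at α = 0.02: z_α = 2.054.
Power = P(Z > 2.054 − δ) = Φ(0.766) = 0.7782.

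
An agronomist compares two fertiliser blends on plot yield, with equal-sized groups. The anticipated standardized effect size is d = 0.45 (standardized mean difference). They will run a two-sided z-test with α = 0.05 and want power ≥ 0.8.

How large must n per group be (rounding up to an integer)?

For power 0.8 need Φ(δ − z_{0.025}) = 0.8, so δ = z_{0.025} + z_{0.20} = 1.960 + 0.842 = 2.802.
(The Φ(−δ − z_{α/2}) term is vanishingly small for δ > 0 and is dropped in the standard sample-size formula.)
δ = d·√(n/2) ⇒ n = 2(δ/d)² = 2 × (2.802 / 0.45)² = 77.52.
Rounding up, n = 78 per group.

n = 78 per group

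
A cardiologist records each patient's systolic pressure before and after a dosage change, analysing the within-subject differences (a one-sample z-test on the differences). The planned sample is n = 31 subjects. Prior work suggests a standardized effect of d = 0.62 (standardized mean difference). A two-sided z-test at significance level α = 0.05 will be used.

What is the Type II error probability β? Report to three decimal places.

Noncentrality parameter: δ = d·√n = 0.62 × √31 = 3.4520
Critical value for a two-sided test at α = 0.05: z_{α/2} = 1.960.
Power = Φ(δ − 1.960) + Φ(−δ − 1.960) = Φ(1.492) + Φ(-5.412) = 0.9322 + 0.0000 = 0.9322.
Type II error: β = 1 − power = 1 − 0.9322 = 0.0678.

β ≈ 0.068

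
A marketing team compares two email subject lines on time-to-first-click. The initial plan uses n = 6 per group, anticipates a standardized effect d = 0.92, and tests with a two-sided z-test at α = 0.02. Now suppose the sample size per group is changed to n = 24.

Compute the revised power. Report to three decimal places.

Power ≈ 0.805

With n = 24 per group: δ = d·√(n/2) = 0.92 × √(24/2) = 3.1870. Critical value z_{0.01} = 2.326.
Revised power = Φ(δ − 2.326) + Φ(−δ − 2.326) = Φ(0.861) + Φ(-5.513) = 0.8053 + 0.0000 = 0.8053.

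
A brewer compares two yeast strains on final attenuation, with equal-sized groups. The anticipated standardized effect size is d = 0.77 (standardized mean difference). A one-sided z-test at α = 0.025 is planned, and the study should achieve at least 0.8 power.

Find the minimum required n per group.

Set Φ(δ − 1.960) = 0.8; then δ − 1.960 = Φ⁻¹(0.8) = 0.842, giving δ = 2.802.
δ = d·√(n/2) ⇒ n = 2(δ/d)² = 2 × (2.802 / 0.77)² = 26.48.
Rounding up, n = 27 per group.

n = 27 per group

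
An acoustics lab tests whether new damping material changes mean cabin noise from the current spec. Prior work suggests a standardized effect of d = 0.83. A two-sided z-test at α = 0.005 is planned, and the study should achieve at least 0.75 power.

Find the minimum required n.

n = 18

For power 0.75 need Φ(δ − z_{0.0025}) = 0.75, so δ = z_{0.0025} + z_{0.25} = 2.807 + 0.674 = 3.482.
(For δ > 0 the lower-tail rejection region contributes negligibly to power, so the one-term inversion is standard.)
δ = d·√n ⇒ n = (δ/d)² = (3.482 / 0.83)² = 17.59.
Round up to the next whole unit.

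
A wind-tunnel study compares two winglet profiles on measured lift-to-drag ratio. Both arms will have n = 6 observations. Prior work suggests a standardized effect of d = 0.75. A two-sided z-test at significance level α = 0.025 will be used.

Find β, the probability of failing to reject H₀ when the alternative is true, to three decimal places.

Noncentrality parameter: δ = d·√(n/2) = 0.75 × √(6/2) = 1.2990
Two-sided α = 0.025 → critical value z_{0.0125} = 2.241.
Power = Φ(δ − 2.241) + Φ(−δ − 2.241) = Φ(-0.942) + Φ(-3.540) = 0.1730 + 0.0002 = 0.1732.
Type II error: β = 1 − power = 1 − 0.1732 = 0.8268.

β ≈ 0.827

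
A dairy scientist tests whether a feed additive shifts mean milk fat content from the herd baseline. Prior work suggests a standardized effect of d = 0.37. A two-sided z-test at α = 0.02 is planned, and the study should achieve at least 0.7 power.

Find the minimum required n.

Set Φ(δ − 2.326) = 0.7; then δ − 2.326 = Φ⁻¹(0.7) = 0.524, giving δ = 2.851.
(Ignoring the negligible lower-tail rejection probability gives the usual closed-form inversion.)
δ = d·√n ⇒ n = (δ/d)² = (2.851 / 0.37)² = 59.36.
Round up to the next whole unit.

n = 60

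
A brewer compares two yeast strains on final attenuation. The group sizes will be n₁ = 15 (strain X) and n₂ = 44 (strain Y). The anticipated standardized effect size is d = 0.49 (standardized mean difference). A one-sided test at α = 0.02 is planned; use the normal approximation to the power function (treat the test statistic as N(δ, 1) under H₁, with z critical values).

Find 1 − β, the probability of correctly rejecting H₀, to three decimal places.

Power ≈ 0.339

Noncentrality parameter: δ = d / √(1/n₁ + 1/n₂) = 0.49 / √(1/15 + 1/44) = 1.6389
One-sided α = 0.02 → critical value z_{0.02} = 2.054.
Power = P(Z > 2.054 − δ) = Φ(-0.415) = 0.3391.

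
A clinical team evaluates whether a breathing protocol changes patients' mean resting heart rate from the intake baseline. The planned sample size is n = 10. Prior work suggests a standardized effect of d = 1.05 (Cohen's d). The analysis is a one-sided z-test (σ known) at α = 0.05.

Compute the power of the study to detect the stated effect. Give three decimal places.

Power ≈ 0.953

Noncentrality parameter: δ = d·√n = 1.05 × √10 = 3.3204
One-sided α = 0.05 → critical value z_{0.05} = 1.645.
Power = P(Z > 1.645 − δ) = Φ(1.676) = 0.9531.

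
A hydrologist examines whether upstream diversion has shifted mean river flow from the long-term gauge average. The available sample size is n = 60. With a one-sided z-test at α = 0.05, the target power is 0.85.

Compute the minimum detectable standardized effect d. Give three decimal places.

Need Φ(δ − 1.645) = 0.85, so δ = 1.645 + 1.036 = 2.681.
δ = d·√n ⇒ d = δ/√n = 2.681/√60 = 0.3462.

d ≈ 0.346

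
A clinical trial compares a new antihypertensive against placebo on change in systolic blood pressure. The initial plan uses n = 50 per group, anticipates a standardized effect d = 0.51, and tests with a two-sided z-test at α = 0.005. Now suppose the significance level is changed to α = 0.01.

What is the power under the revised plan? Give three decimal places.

Power ≈ 0.490

δ = d·√(n/2) = 0.51 × √(50/2) = 2.5500 (unchanged). New critical value: z_{0.005} = 2.576.
Revised power = Φ(δ − 2.576) + Φ(−δ − 2.576) = Φ(-0.026) + Φ(-5.126) = 0.4897 + 0.0000 = 0.4897.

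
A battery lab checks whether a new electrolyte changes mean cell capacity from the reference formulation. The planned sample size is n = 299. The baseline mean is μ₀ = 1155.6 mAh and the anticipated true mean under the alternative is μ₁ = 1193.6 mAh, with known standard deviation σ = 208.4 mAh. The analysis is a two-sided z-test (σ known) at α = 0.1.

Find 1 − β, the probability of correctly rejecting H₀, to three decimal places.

Standardized effect: d = |μ₁ − μ₀| / σ = |1193.6 − 1155.6| / 208.4 = 0.1823
Noncentrality parameter: δ = d·√n = 0.1823 × √299 = 3.1530
Critical value for a two-sided test at α = 0.1: z_{α/2} = 1.645.
Power = Φ(δ − 1.645) + Φ(−δ − 1.645) = Φ(1.508) + Φ(-4.798) = 0.9342 + 0.0000 = 0.9342.

Power ≈ 0.934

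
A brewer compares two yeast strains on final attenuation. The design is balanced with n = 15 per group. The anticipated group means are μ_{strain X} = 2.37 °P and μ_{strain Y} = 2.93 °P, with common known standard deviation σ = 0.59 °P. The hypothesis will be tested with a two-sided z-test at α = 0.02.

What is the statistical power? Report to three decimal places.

Standardized effect: d = |μ_{strain X} − μ_{strain Y}| / σ = |2.37 − 2.93| / 0.59 = 0.9492
Noncentrality parameter: δ = d·√(n/2) = 0.9492 × √(15/2) = 2.5994
Critical value for a two-sided test at α = 0.02: z_{α/2} = 2.326.
Power = Φ(δ − 2.326) + Φ(−δ − 2.326) = Φ(0.273) + Φ(-4.926) = 0.6076 + 0.0000 = 0.6076.

Power ≈ 0.608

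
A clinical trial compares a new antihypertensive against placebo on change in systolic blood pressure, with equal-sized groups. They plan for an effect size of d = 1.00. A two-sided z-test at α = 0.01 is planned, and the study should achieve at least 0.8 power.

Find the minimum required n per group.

Set Φ(δ − 2.576) = 0.8; then δ − 2.576 = Φ⁻¹(0.8) = 0.842, giving δ = 3.417.
(For δ > 0 the lower-tail rejection region contributes negligibly to power, so the one-term inversion is standard.)
δ = d·√(n/2) ⇒ n = 2(δ/d)² = 2 × (3.417 / 1.00)² = 23.36.
Round up to the next whole unit.

n = 24 per group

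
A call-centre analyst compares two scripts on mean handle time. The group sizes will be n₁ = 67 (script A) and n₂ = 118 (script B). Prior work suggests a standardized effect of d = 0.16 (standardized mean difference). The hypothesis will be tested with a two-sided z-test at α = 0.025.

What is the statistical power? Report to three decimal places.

Power ≈ 0.116

Noncentrality parameter: δ = d / √(1/n₁ + 1/n₂) = 0.16 / √(1/67 + 1/118) = 1.0460
Two-sided α = 0.025 → critical value z_{0.0125} = 2.241.
Power = Φ(δ − 2.241) + Φ(−δ − 2.241) = Φ(-1.195) + Φ(-3.287) = 0.1160 + 0.0005 = 0.1165.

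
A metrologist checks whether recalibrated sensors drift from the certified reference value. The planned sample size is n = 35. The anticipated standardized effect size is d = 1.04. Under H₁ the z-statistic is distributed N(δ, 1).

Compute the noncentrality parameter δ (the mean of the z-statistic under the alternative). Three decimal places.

The noncentrality parameter scales effect size by the design's sample-size factor: δ = d·√n = 1.04 × √35 = 6.1527

δ ≈ 6.153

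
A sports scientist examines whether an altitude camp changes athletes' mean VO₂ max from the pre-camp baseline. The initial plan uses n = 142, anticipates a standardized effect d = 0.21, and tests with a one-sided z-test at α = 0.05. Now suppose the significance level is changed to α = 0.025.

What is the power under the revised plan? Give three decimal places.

δ = d·√n = 0.21 × √142 = 2.5024 (unchanged). New critical value: z_{0.025} = 1.960.
Revised power = Φ(δ − 1.960) = Φ(0.542) = 0.7063.

Power ≈ 0.706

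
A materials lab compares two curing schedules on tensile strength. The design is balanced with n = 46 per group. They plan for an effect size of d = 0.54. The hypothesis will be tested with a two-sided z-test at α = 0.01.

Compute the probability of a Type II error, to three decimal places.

β ≈ 0.494

Noncentrality parameter: δ = d·√(n/2) = 0.54 × √(46/2) = 2.5897
Critical value for a two-sided test at α = 0.01: z_{α/2} = 2.576.
Power = Φ(δ − 2.576) + Φ(−δ − 2.576) = Φ(0.014) + Φ(-5.166) = 0.5056 + 0.0000 = 0.5056.
Type II error: β = 1 − power = 1 − 0.5056 = 0.4944.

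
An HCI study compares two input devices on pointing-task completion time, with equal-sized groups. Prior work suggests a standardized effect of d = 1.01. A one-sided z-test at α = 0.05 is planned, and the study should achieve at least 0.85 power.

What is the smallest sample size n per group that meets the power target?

n = 15 per group

Set Φ(δ − 1.645) = 0.85; then δ − 1.645 = Φ⁻¹(0.85) = 1.036, giving δ = 2.681.
δ = d·√(n/2) ⇒ n = 2(δ/d)² = 2 × (2.681 / 1.01)² = 14.10.
Round up to the next whole unit.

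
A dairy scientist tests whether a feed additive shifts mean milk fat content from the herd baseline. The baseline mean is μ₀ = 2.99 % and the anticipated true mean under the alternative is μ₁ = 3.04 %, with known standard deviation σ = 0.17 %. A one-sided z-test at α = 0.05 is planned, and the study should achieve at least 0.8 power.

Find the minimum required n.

Standardized effect: d = |μ₁ − μ₀| / σ = |3.04 − 2.99| / 0.17 = 0.2941
Set Φ(δ − 1.645) = 0.8; then δ − 1.645 = Φ⁻¹(0.8) = 0.842, giving δ = 2.486.
δ = d·√n ⇒ n = (δ/d)² = (2.486 / 0.2941)² = 71.47.
Round up to the next whole unit.

n = 72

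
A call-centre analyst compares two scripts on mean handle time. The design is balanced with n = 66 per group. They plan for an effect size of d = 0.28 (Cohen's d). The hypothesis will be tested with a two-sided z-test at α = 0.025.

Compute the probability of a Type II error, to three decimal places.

Noncentrality parameter: δ = d·√(n/2) = 0.28 × √(66/2) = 1.6085
Two-sided α = 0.025 → critical value z_{0.0125} = 2.241.
Power = Φ(δ − 2.241) + Φ(−δ − 2.241) = Φ(-0.633) + Φ(-3.850) = 0.2634 + 0.0001 = 0.2635.
Type II error: β = 1 − power = 1 − 0.2635 = 0.7365.

β ≈ 0.737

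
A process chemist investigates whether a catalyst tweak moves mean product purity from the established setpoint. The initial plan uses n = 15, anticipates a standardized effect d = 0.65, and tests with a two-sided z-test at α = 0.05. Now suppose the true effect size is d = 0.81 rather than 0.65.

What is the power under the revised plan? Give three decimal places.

Power ≈ 0.880

With d = 0.81: δ = d·√n = 0.81 × √15 = 3.1371. Critical value z_{0.025} = 1.960.
Revised power = Φ(δ − 1.960) + Φ(−δ − 1.960) = Φ(1.177) + Φ(-5.097) = 0.8804 + 0.0000 = 0.8804.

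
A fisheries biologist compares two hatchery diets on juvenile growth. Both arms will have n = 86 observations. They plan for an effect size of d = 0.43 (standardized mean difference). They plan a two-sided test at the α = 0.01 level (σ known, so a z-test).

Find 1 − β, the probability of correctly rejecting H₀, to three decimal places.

Noncentrality parameter: δ = d·√(n/2) = 0.43 × √(86/2) = 2.8197
Two-sided α = 0.01 → critical value z_{0.005} = 2.576.
Power = Φ(δ − 2.576) + Φ(−δ − 2.576) = Φ(0.244) + Φ(-5.396) = 0.5963 + 0.0000 = 0.5963.

Power ≈ 0.596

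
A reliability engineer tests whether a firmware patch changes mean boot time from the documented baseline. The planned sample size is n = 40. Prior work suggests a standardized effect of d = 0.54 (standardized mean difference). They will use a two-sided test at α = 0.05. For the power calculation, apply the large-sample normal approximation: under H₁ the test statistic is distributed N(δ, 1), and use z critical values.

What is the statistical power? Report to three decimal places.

Noncentrality parameter: δ = d·√n = 0.54 × √40 = 3.4153
Critical value for a two-sided test at α = 0.05: z_{α/2} = 1.960.
Power = Φ(δ − 1.960) + Φ(−δ − 1.960) = Φ(1.455) + Φ(-5.375) = 0.9272 + 0.0000 = 0.9272.

Power ≈ 0.927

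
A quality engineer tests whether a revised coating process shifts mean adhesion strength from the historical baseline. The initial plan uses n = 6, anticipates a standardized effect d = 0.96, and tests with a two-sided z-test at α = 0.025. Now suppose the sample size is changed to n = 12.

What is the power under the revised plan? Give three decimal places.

With n = 12: δ = d·√n = 0.96 × √12 = 3.3255. Critical value z_{0.0125} = 2.241.
Revised power = Φ(δ − 2.241) + Φ(−δ − 2.241) = Φ(1.084) + Φ(-5.567) = 0.8608 + 0.0000 = 0.8608.

Power ≈ 0.861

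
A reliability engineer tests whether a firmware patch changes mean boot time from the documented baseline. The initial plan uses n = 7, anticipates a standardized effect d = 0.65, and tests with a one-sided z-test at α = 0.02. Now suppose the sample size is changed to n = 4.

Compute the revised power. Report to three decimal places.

Power ≈ 0.226

With n = 4: δ = d·√n = 0.65 × √4 = 1.3000. Critical value z_{0.02} = 2.054.
Revised power = P(Z > 2.054 − δ) = Φ(-0.754) = 0.2255.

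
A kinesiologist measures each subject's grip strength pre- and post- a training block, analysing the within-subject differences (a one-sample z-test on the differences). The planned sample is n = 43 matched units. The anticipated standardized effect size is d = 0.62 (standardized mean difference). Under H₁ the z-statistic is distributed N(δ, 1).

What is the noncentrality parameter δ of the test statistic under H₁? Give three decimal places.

δ ≈ 4.066

The noncentrality parameter scales effect size by the design's sample-size factor: δ = d·√n = 0.62 × √43 = 4.0656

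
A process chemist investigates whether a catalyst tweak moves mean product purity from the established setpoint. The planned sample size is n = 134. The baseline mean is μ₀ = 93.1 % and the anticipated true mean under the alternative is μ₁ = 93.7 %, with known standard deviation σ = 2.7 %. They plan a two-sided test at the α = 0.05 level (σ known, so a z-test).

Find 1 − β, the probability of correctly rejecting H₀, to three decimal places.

Standardized effect: d = |μ₁ − μ₀| / σ = |93.7 − 93.1| / 2.7 = 0.2222
Noncentrality parameter: δ = d·√n = 0.2222 × √134 = 2.5724
Two-sided α = 0.05 → critical value z_{0.025} = 1.960.
Power = Φ(δ − 1.960) + Φ(−δ − 1.960) = Φ(0.612) + Φ(-4.532) = 0.7299 + 0.0000 = 0.7299.

Power ≈ 0.730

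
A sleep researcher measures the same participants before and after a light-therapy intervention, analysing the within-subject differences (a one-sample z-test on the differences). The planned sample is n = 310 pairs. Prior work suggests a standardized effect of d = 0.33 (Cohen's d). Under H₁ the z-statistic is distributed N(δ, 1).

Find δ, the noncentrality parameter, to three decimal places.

δ ≈ 5.810

δ = d·√n = 0.33 × √310 = 5.8102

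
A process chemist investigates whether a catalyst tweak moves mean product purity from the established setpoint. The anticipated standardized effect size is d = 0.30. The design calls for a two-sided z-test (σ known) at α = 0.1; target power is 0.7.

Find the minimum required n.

n = 53

For power 0.7 need Φ(δ − z_{0.05}) = 0.7, so δ = z_{0.05} + z_{0.30} = 1.645 + 0.524 = 2.169.
(For δ > 0 the lower-tail rejection region contributes negligibly to power, so the one-term inversion is standard.)
δ = d·√n ⇒ n = (δ/d)² = (2.169 / 0.30)² = 52.29.
Round up to the next whole unit.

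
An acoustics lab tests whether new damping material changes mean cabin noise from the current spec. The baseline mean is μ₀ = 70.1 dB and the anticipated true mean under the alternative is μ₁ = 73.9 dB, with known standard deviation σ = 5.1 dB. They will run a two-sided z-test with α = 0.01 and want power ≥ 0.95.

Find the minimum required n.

n = 33

Standardized effect: d = |μ₁ − μ₀| / σ = |73.9 − 70.1| / 5.1 = 0.7451
For power 0.95 need Φ(δ − z_{0.005}) = 0.95, so δ = z_{0.005} + z_{0.05} = 2.576 + 1.645 = 4.221.
(The Φ(−δ − z_{α/2}) term is vanishingly small for δ > 0 and is dropped in the standard sample-size formula.)
δ = d·√n ⇒ n = (δ/d)² = (4.221 / 0.7451)² = 32.09.
Rounding up, n = 33.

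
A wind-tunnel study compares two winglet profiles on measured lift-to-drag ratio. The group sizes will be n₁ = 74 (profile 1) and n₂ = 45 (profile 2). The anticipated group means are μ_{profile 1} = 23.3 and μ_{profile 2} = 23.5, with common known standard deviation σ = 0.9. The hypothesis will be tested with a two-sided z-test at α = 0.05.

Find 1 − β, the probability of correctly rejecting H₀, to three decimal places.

Standardized effect: d = |μ_{profile 1} − μ_{profile 2}| / σ = |23.3 − 23.5| / 0.9 = 0.2222
Noncentrality parameter: δ = d / √(1/n₁ + 1/n₂) = 0.2222 / √(1/74 + 1/45) = 1.1755
Critical value for a two-sided test at α = 0.05: z_{α/2} = 1.960.
Power = Φ(δ − 1.960) + Φ(−δ − 1.960) = Φ(-0.784) + Φ(-3.136) = 0.2164 + 0.0009 = 0.2173.

Power ≈ 0.217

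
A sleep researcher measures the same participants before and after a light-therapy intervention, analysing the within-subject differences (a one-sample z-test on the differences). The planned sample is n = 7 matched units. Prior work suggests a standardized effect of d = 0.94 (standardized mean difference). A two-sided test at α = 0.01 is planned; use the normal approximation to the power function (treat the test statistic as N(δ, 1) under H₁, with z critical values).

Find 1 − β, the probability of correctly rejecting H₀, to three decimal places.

Noncentrality parameter: δ = d·√n = 0.94 × √7 = 2.4870
Two-sided α = 0.01 → critical value z_{0.005} = 2.576.
Power = Φ(δ − 2.576) + Φ(−δ − 2.576) = Φ(-0.089) + Φ(-5.063) = 0.4646 + 0.0000 = 0.4646.

Power ≈ 0.465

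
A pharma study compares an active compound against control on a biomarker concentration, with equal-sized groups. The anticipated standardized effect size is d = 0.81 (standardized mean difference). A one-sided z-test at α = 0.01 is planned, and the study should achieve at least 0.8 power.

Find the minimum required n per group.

n = 31 per group

Set Φ(δ − 2.326) = 0.8; then δ − 2.326 = Φ⁻¹(0.8) = 0.842, giving δ = 3.168.
δ = d·√(n/2) ⇒ n = 2(δ/d)² = 2 × (3.168 / 0.81)² = 30.59.
Round up to the next whole unit.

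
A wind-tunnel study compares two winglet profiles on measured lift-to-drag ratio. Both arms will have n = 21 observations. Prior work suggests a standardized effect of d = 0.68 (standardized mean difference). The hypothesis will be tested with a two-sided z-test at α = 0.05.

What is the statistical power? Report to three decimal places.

Power ≈ 0.596

Noncentrality parameter: λ = d·√(n/2) = 0.68 × √(21/2) = 2.2035
Critical value for a two-sided test at α = 0.05: z_{α/2} = 1.960.
Power = Φ(λ − 1.960) + Φ(−λ − 1.960) = Φ(0.243) + Φ(-4.163) = 0.5962 + 0.0000 = 0.5962.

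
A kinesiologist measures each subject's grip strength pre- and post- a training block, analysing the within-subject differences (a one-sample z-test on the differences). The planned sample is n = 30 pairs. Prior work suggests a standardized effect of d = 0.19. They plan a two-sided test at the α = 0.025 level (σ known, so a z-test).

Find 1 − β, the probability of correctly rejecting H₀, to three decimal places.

Power ≈ 0.115

Noncentrality parameter: δ = d·√n = 0.19 × √30 = 1.0407
Two-sided α = 0.025 → critical value z_{0.0125} = 2.241.
Power = Φ(δ − 2.241) + Φ(−δ − 2.241) = Φ(-1.201) + Φ(-3.282) = 0.1149 + 0.0005 = 0.1154.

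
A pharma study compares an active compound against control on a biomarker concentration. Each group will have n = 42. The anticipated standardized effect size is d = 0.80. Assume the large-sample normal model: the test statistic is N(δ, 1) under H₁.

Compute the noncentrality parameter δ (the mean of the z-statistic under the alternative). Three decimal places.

δ ≈ 3.666

The noncentrality parameter scales effect size by the design's sample-size factor: δ = d·√(n/2) = 0.80 × √(42/2) = 3.6661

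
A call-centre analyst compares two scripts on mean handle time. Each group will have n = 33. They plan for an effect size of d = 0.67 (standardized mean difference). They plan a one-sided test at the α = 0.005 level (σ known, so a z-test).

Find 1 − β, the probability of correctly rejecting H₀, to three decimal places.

Noncentrality parameter: δ = d·√(n/2) = 0.67 × √(33/2) = 2.7216
Critical value for a one-sided test at α = 0.005: z_α = 2.576.
Power = P(Z > 2.576 − δ) = Φ(0.146) = 0.5579.

Power ≈ 0.558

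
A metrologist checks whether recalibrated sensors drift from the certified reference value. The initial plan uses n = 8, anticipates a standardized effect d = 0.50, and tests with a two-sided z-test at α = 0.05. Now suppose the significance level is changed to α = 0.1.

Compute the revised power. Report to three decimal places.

δ = d·√n = 0.50 × √8 = 1.4142 (unchanged). New critical value: z_{0.05} = 1.645.
Revised power = Φ(δ − 1.645) + Φ(−δ − 1.645) = Φ(-0.231) + Φ(-3.059) = 0.4088 + 0.0011 = 0.4099.

Power ≈ 0.410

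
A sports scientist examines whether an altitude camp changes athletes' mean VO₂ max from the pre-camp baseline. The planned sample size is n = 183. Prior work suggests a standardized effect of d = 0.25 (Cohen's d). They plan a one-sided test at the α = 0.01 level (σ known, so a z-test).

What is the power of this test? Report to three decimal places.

Noncentrality parameter: δ = d·√n = 0.25 × √183 = 3.3819
Critical value for a one-sided test at α = 0.01: z_α = 2.326.
Power = P(Z > 2.326 − δ) = Φ(1.056) = 0.8544.

Power ≈ 0.854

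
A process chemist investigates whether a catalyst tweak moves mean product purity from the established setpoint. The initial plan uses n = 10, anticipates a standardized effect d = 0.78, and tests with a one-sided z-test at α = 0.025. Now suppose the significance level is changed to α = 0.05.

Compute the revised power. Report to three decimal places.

Power ≈ 0.794

δ = d·√n = 0.78 × √10 = 2.4666 (unchanged). New critical value: z_{0.05} = 1.645.
Revised power = Φ(δ − 1.645) = Φ(0.822) = 0.7944.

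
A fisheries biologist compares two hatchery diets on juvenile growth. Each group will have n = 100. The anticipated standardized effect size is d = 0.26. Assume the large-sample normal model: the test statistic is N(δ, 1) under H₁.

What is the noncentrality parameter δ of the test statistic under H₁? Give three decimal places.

δ ≈ 1.838

δ = d·√(n/2) = 0.26 × √(100/2) = 1.8385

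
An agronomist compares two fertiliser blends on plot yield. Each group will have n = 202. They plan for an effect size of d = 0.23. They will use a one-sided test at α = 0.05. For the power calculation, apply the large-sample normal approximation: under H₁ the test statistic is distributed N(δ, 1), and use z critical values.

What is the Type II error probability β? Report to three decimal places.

Noncentrality parameter: δ = d·√(n/2) = 0.23 × √(202/2) = 2.3115
Critical value for a one-sided test at α = 0.05: z_α = 1.645.
Power = Φ(δ − 1.645) = Φ(0.667) = 0.7475.
Type II error: β = 1 − power = 1 − 0.7475 = 0.2525.

β ≈ 0.253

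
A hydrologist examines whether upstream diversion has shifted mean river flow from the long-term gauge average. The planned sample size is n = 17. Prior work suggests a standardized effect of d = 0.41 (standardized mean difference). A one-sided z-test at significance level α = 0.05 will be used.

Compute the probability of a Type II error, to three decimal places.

Noncentrality parameter: δ = d·√n = 0.41 × √17 = 1.6905
One-sided α = 0.05 → critical value z_{0.05} = 1.645.
Power = P(Z > 1.645 − δ) = Φ(0.046) = 0.5182.
Type II error: β = 1 − power = 1 − 0.5182 = 0.4818.

β ≈ 0.482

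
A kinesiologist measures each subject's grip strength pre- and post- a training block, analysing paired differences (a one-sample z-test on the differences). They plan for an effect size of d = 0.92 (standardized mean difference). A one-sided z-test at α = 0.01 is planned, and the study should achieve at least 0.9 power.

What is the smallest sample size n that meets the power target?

n = 16

Set Φ(δ − 2.326) = 0.9; then δ − 2.326 = Φ⁻¹(0.9) = 1.282, giving δ = 3.608.
δ = d·√n ⇒ n = (δ/d)² = (3.608 / 0.92)² = 15.38.
Rounding up, n = 16.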